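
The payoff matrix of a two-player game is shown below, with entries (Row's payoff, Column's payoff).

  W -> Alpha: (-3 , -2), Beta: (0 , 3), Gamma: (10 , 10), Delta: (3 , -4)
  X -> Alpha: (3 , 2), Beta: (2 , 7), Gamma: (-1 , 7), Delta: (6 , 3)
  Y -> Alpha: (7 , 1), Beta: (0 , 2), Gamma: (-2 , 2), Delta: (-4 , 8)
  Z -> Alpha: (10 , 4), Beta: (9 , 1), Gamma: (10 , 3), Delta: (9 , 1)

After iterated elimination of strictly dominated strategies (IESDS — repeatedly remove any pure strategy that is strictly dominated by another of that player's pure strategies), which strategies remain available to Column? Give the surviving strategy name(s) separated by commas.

Row X is eliminated: Z beats it against every remaining column (Alpha: 10>3, Beta: 9>2, Gamma: 10>-1, Delta: 9>6).
Row Y is eliminated: Z beats it against every remaining column (Alpha: 10>7, Beta: 9>0, Gamma: 10>-2, Delta: 9>-4).
Column's strategy Beta is strictly dominated by Gamma (W: 10>3, Z: 3>1) and is removed.
For Column, Alpha strictly dominates Delta on the remaining rows (W: -2>-4, Z: 4>1); eliminate Delta.
Among the remaining strategies, none is strictly dominated by another pure strategy of the same player, so the elimination stops.
Surviving strategies — Row: {W, Z}; Column: {Alpha, Gamma}.

Alpha, Gamma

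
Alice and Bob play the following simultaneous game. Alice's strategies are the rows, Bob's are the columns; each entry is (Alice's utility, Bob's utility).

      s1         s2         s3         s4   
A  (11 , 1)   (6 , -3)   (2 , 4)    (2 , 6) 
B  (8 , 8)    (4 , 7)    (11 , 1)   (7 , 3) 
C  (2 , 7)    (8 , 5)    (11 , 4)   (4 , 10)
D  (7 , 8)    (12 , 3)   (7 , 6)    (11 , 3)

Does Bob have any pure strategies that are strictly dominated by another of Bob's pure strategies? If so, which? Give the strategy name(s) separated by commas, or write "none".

s1 is not dominated — it holds its own against s2 at A (1>-3); s3 at B (8>1); s4 at B (8>3).
s1 strictly dominates s2 — A: 1>-3, B: 8>7, C: 7>5, D: 8>3.
s3 is not dominated — it holds its own against s1 at A (4>1); s2 at A (4>-3); s4 at D (6>3).
s4 is not dominated — it holds its own against s1 at A (6>1); s2 at A (6>-3); s3 at A (6>4).

s2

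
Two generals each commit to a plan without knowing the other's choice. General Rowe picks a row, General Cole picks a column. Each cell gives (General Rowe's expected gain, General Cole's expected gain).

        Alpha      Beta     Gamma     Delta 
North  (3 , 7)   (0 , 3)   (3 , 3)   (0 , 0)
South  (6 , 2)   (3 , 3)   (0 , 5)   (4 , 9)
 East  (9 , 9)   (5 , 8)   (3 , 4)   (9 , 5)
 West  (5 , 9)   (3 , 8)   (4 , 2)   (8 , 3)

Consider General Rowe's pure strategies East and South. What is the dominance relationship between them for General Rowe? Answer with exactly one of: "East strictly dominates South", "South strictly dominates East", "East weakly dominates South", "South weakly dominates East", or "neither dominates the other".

East strictly dominates South

East's payoffs vs South's, by General Cole's action — Alpha: 9>6, Beta: 5>3, Gamma: 3>0, Delta: 9>4.
East gives a strictly higher payoff against every action of General Cole, so East strictly dominates South.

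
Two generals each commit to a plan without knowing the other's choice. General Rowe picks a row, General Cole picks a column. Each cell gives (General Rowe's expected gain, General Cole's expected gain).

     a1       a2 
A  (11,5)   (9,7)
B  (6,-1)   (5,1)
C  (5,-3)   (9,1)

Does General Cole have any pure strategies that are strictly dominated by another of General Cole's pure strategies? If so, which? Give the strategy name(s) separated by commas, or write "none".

a1

a1 is strictly dominated by a2 (A: 7>5, B: 1>-1, C: 1>-3).
a2 is not dominated — it holds its own against a1 at A (7>5).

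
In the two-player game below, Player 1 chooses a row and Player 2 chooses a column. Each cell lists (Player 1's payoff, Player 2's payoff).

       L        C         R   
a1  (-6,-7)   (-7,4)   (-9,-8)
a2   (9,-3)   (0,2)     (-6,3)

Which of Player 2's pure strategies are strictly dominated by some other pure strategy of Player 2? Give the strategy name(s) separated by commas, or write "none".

L

L: dominated, since C does at least as well everywhere (a1: 4>-7, a2: 2>-3).
C: no other strategy beats it everywhere (L at a1 (4>-7); R at a1 (4>-8)).
R is not dominated — it holds its own against L at a2 (3>-3); C at a2 (3>2).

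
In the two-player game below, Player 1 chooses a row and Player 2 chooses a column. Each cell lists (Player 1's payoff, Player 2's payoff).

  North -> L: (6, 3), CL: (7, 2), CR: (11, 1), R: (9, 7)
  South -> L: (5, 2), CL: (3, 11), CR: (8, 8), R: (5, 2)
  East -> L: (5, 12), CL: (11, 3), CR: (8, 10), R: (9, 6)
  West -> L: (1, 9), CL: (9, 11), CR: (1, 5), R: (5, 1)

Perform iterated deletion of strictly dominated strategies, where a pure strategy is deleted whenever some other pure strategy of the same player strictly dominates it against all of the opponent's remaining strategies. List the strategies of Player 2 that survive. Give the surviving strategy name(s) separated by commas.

Row South is eliminated: North beats it against every remaining column (L: 6>5, CL: 7>3, CR: 11>8, R: 9>5).
Player 1's strategy West is strictly dominated by East (L: 5>1, CL: 11>9, CR: 8>1, R: 9>5) and is removed.
For Player 2, L strictly dominates CL on the remaining rows (North: 3>2, East: 12>3); eliminate CL.
Column CR is eliminated: L beats it against every remaining row (North: 3>1, East: 12>10).
Among the remaining strategies, none is strictly dominated by another pure strategy of the same player, so the elimination stops.
Surviving strategies — Player 1: {North, East}; Player 2: {L, R}.

L, R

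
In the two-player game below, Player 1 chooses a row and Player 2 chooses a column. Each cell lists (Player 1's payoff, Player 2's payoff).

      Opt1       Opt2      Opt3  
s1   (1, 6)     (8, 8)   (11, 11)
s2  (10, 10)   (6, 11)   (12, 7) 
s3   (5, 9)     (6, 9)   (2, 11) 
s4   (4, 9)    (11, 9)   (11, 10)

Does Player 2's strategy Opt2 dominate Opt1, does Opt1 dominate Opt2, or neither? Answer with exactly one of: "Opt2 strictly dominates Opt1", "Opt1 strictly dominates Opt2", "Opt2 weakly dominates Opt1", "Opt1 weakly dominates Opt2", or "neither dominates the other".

Opt2 weakly dominates Opt1

Opt2's payoffs vs Opt1's, by Player 1's action — s1: 8>6, s2: 11>10, s3: 9=9, s4: 9=9.
Opt2 is at least as good everywhere and strictly better somewhere (tied only at s3, s4), so Opt2 weakly but not strictly dominates Opt1.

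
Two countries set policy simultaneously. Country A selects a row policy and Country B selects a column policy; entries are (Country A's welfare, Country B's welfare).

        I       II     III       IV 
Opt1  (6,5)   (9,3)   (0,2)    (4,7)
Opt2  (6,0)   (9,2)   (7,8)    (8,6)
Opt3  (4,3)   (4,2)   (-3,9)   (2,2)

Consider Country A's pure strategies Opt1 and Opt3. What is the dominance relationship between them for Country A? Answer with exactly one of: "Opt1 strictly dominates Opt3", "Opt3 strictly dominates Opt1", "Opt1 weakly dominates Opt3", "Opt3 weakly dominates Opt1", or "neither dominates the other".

Opt1's payoffs vs Opt3's, by Country B's action — I: 6>4, II: 9>4, III: 0>-3, IV: 4>2.
Every comparison favours Opt1, so Opt1 strictly dominates Opt3.

Opt1 strictly dominates Opt3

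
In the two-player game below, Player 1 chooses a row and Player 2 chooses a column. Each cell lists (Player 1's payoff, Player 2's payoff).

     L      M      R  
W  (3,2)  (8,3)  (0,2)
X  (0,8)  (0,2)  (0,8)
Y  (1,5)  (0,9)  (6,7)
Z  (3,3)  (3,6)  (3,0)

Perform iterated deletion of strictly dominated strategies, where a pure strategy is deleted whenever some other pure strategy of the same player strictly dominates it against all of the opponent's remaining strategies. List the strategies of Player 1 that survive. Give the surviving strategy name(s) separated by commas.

Row X is eliminated: Z beats it against every remaining column (L: 3>0, M: 3>0, R: 3>0).
For Player 2, M strictly dominates L on the remaining rows (W: 3>2, Y: 9>5, Z: 6>3); eliminate L.
For Player 2, M strictly dominates R on the remaining rows (W: 3>2, Y: 9>7, Z: 6>0); eliminate R.
For Player 1, W strictly dominates Y on the remaining columns (M: 8>0); eliminate Y.
Player 1's strategy Z is strictly dominated by W (M: 8>3) and is removed.
Among the remaining strategies, none is strictly dominated by another pure strategy of the same player, so the elimination stops.
Surviving strategies — Player 1: {W}; Player 2: {M}.

W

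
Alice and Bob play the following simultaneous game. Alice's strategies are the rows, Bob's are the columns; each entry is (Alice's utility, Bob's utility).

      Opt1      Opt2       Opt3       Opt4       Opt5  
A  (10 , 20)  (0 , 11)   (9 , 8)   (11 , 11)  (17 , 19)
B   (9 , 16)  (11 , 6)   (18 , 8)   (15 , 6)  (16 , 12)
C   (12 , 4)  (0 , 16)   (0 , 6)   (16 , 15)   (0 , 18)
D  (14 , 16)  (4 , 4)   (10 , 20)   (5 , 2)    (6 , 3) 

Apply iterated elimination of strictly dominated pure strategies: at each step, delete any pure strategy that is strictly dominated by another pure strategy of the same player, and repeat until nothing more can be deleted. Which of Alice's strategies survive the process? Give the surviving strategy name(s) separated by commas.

Bob's strategy Opt4 is strictly dominated by Opt5 (A: 19>11, B: 12>6, C: 18>15, D: 3>2) and is removed.
Alice's strategy C is strictly dominated by D (Opt1: 14>12, Opt2: 4>0, Opt3: 10>0, Opt5: 6>0) and is removed.
For Bob, Opt1 strictly dominates Opt2 on the remaining rows (A: 20>11, B: 16>6, D: 16>4); eliminate Opt2.
For Bob, Opt1 strictly dominates Opt5 on the remaining rows (A: 20>19, B: 16>12, D: 16>3); eliminate Opt5.
For Alice, D strictly dominates A on the remaining columns (Opt1: 14>10, Opt3: 10>9); eliminate A.
Among the remaining strategies, none is strictly dominated by another pure strategy of the same player, so the elimination stops.
Surviving strategies — Alice: {B, D}; Bob: {Opt1, Opt3}.

B, D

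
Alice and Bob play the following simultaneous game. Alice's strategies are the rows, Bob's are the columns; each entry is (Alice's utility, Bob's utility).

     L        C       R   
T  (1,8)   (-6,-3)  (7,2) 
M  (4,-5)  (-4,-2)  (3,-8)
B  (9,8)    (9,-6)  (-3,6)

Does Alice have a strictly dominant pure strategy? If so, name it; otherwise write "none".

T fails to dominate M at L (1<4).
M fails to dominate T at R (3<7).
B fails to dominate T at R (-3<7).
No single strategy dominates all the others.

none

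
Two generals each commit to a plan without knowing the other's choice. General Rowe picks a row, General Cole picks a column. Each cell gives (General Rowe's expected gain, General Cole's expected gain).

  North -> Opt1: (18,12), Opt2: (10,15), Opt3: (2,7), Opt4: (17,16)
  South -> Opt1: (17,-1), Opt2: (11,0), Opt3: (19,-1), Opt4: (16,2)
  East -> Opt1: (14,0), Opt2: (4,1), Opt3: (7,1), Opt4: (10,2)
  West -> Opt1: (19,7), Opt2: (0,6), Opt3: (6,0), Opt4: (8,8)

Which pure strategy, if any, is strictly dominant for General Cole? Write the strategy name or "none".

Opt4 vs Opt1: North: 16>12, South: 2>-1, East: 2>0, West: 8>7.
Opt4 vs Opt2: North: 16>15, South: 2>0, East: 2>1, West: 8>6.
Opt4 vs Opt3: North: 16>7, South: 2>-1, East: 2>1, West: 8>0.
Opt4 strictly beats every other strategy against every opponent action, so it is strictly dominant.

Opt4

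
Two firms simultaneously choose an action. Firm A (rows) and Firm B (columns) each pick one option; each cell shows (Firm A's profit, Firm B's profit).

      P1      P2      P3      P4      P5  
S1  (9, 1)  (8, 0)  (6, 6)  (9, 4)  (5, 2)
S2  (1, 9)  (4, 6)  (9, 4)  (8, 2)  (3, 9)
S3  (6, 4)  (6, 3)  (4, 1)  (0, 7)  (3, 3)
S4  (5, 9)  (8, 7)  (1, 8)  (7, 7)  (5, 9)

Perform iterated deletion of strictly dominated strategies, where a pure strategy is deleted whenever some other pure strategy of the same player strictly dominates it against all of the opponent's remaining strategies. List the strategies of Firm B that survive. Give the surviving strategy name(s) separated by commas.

P1, P3, P5

Firm A's strategy S3 is strictly dominated by S1 (P1: 9>6, P2: 8>6, P3: 6>4, P4: 9>0, P5: 5>3) and is removed.
Firm B's strategy P2 is strictly dominated by P1 (S1: 1>0, S2: 9>6, S4: 9>7) and is removed.
For Firm B, P3 strictly dominates P4 on the remaining rows (S1: 6>4, S2: 4>2, S4: 8>7); eliminate P4.
Among the remaining strategies, none is strictly dominated by another pure strategy of the same player, so the elimination stops.
Surviving strategies — Firm A: {S1, S2, S4}; Firm B: {P1, P3, P5}.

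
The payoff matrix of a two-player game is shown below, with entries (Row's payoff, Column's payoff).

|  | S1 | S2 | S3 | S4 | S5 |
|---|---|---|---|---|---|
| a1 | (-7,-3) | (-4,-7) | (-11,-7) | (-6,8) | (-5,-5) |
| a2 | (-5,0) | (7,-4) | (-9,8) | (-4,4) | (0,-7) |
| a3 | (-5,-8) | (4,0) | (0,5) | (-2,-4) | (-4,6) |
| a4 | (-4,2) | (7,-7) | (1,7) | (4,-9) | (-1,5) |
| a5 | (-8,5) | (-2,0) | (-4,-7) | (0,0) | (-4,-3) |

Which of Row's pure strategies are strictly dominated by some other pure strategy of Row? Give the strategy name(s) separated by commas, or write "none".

a1, a3, a5

a1: dominated, since a2 does at least as well everywhere (S1: -5>-7, S2: 7>-4, S3: -9>-11, S4: -4>-6, S5: 0>-5).
a2 is not dominated — it holds its own against a1 at S1 (-5>-7); a3 at S1 (-5=-5); a4 at S2 (7=7); a5 at S1 (-5>-8).
a3: dominated, since a4 does at least as well everywhere (S1: -4>-5, S2: 7>4, S3: 1>0, S4: 4>-2, S5: -1>-4).
a4: no other strategy beats it everywhere (a1 at S1 (-4>-7); a2 at S1 (-4>-5); a3 at S1 (-4>-5); a5 at S1 (-4>-8)).
a4 strictly dominates a5 — S1: -4>-8, S2: 7>-2, S3: 1>-4, S4: 4>0, S5: -1>-4.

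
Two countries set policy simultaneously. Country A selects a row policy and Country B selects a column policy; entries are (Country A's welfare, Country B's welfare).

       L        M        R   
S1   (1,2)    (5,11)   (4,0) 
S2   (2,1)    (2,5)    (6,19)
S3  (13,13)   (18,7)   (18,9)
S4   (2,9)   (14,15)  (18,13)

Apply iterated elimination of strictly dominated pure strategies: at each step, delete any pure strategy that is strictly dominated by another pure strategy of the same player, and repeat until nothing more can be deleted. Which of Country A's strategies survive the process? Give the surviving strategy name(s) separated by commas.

S3, S4

Row S1 is eliminated: S3 beats it against every remaining column (L: 13>1, M: 18>5, R: 18>4).
Row S2 is eliminated: S3 beats it against every remaining column (L: 13>2, M: 18>2, R: 18>6).
Among the remaining strategies, none is strictly dominated by another pure strategy of the same player, so the elimination stops.
Surviving strategies — Country A: {S3, S4}; Country B: {L, M, R}.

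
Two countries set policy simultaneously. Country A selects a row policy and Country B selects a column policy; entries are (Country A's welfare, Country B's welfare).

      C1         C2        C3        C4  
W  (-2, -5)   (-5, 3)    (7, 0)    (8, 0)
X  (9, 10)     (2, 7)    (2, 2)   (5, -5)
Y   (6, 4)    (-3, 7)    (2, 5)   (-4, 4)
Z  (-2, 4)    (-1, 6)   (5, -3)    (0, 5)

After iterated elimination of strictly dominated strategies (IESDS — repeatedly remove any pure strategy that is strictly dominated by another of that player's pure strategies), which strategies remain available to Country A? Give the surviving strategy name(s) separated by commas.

For Country B, C2 strictly dominates C3 on the remaining rows (W: 3>0, X: 7>2, Y: 7>5, Z: 6>-3); eliminate C3.
For Country A, X strictly dominates Y on the remaining columns (C1: 9>6, C2: 2>-3, C4: 5>-4); eliminate Y.
For Country A, X strictly dominates Z on the remaining columns (C1: 9>-2, C2: 2>-1, C4: 5>0); eliminate Z.
For Country B, C2 strictly dominates C4 on the remaining rows (W: 3>0, X: 7>-5); eliminate C4.
Country A's strategy W is strictly dominated by X (C1: 9>-2, C2: 2>-5) and is removed.
Country B's strategy C2 is strictly dominated by C1 (X: 10>7) and is removed.
Among the remaining strategies, none is strictly dominated by another pure strategy of the same player, so the elimination stops.
Surviving strategies — Country A: {X}; Country B: {C1}.

X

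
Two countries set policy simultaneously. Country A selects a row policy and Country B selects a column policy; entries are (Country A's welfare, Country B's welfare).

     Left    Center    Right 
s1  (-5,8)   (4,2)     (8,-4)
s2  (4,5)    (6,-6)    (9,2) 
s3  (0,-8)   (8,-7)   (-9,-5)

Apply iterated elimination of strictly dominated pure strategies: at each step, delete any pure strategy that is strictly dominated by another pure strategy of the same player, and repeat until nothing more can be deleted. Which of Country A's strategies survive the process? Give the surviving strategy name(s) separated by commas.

Row s1 is eliminated: s2 beats it against every remaining column (Left: 4>-5, Center: 6>4, Right: 9>8).
Country B's strategy Center is strictly dominated by Right (s2: 2>-6, s3: -5>-7) and is removed.
For Country A, s2 strictly dominates s3 on the remaining columns (Left: 4>0, Right: 9>-9); eliminate s3.
Column Right is eliminated: Left beats it against every remaining row (s2: 5>2).
Among the remaining strategies, none is strictly dominated by another pure strategy of the same player, so the elimination stops.
Surviving strategies — Country A: {s2}; Country B: {Left}.

s2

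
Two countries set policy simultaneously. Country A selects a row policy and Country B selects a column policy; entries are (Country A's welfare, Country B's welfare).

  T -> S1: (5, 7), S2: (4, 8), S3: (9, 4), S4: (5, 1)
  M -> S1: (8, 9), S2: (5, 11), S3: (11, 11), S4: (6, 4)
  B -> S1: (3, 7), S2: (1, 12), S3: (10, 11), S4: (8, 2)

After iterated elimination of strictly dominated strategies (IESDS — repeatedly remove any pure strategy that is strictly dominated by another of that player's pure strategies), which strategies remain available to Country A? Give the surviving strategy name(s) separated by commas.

Country A's strategy T is strictly dominated by M (S1: 8>5, S2: 5>4, S3: 11>9, S4: 6>5) and is removed.
Country B's strategy S1 is strictly dominated by S2 (M: 11>9, B: 12>7) and is removed.
For Country B, S2 strictly dominates S4 on the remaining rows (M: 11>4, B: 12>2); eliminate S4.
For Country A, M strictly dominates B on the remaining columns (S2: 5>1, S3: 11>10); eliminate B.
Among the remaining strategies, none is strictly dominated by another pure strategy of the same player, so the elimination stops.
Surviving strategies — Country A: {M}; Country B: {S2, S3}.

M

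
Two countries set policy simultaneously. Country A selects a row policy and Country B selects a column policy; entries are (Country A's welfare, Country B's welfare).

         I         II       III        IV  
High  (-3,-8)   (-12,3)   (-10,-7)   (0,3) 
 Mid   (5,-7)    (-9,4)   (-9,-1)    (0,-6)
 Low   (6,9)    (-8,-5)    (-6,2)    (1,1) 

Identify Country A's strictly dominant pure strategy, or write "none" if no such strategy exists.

Low vs High: I: 6>-3, II: -8>-12, III: -6>-10, IV: 1>0.
Low vs Mid: I: 6>5, II: -8>-9, III: -6>-9, IV: 1>0.
Low strictly beats every other strategy against every opponent action, so it is strictly dominant.

Low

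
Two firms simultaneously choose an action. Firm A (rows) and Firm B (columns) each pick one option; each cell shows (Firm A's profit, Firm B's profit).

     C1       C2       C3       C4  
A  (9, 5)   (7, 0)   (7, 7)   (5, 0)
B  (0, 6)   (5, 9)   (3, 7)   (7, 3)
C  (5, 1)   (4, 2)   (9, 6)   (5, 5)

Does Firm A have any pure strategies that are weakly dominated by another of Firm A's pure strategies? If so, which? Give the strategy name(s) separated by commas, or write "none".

A is not dominated — it holds its own against B at C1 (9>0); C at C1 (9>5).
B is not dominated — it holds its own against A at C4 (7>5); C at C2 (5>4).
C is not dominated — it holds its own against A at C3 (9>7); B at C1 (5>0).

none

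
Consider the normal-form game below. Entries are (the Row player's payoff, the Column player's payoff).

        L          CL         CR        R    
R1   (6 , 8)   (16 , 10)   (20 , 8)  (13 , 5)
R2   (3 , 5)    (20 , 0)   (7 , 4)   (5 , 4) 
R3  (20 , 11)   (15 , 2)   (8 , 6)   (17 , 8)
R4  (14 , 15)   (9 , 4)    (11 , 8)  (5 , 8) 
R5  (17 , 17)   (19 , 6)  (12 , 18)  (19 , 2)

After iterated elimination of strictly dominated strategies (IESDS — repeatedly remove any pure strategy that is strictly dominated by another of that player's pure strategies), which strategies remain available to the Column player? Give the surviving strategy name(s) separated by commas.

Row R4 is eliminated: R5 beats it against every remaining column (L: 17>14, CL: 19>9, CR: 12>11, R: 19>5).
The Column player's strategy R is strictly dominated by L (R1: 8>5, R2: 5>4, R3: 11>8, R5: 17>2) and is removed.
Among the remaining strategies, none is strictly dominated by another pure strategy of the same player, so the elimination stops.
Surviving strategies — the Row player: {R1, R2, R3, R5}; the Column player: {L, CL, CR}.

L, CL, CR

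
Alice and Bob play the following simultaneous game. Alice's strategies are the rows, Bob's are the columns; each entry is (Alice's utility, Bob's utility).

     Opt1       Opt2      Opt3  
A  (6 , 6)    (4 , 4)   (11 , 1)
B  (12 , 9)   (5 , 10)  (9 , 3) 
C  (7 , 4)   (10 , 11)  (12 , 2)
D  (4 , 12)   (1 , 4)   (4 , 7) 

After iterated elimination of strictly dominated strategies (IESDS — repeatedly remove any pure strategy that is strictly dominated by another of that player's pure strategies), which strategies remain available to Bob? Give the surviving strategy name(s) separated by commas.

Opt2

Alice's strategy A is strictly dominated by C (Opt1: 7>6, Opt2: 10>4, Opt3: 12>11) and is removed.
Row D is eliminated: B beats it against every remaining column (Opt1: 12>4, Opt2: 5>1, Opt3: 9>4).
For Bob, Opt2 strictly dominates Opt1 on the remaining rows (B: 10>9, C: 11>4); eliminate Opt1.
For Alice, C strictly dominates B on the remaining columns (Opt2: 10>5, Opt3: 12>9); eliminate B.
Bob's strategy Opt3 is strictly dominated by Opt2 (C: 11>2) and is removed.
Among the remaining strategies, none is strictly dominated by another pure strategy of the same player, so the elimination stops.
Surviving strategies — Alice: {C}; Bob: {Opt2}.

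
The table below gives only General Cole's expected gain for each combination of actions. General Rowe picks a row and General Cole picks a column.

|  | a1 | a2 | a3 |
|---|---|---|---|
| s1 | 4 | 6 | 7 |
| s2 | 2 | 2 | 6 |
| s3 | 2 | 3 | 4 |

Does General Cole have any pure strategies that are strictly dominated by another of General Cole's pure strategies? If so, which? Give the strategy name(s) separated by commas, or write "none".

a1: dominated, since a3 does at least as well everywhere (s1: 7>4, s2: 6>2, s3: 4>2).
a2 is strictly dominated by a3 (s1: 7>6, s2: 6>2, s3: 4>3).
Nothing dominates a3: a1 at s1 (7>4); a2 at s1 (7>6).

a1, a2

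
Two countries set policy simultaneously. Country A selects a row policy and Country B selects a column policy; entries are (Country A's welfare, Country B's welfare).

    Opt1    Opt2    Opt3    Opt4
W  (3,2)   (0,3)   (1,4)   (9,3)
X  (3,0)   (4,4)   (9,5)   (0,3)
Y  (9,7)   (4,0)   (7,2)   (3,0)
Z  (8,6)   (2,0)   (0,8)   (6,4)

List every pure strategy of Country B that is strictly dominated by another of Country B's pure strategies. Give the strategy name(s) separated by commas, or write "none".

Opt2, Opt4

Nothing dominates Opt1: Opt2 at Y (7>0); Opt3 at Y (7>2); Opt4 at Y (7>0).
Opt2: dominated, since Opt3 does at least as well everywhere (W: 4>3, X: 5>4, Y: 2>0, Z: 8>0).
Opt3 is not dominated — it holds its own against Opt1 at W (4>2); Opt2 at W (4>3); Opt4 at W (4>3).
Opt4: dominated, since Opt3 does at least as well everywhere (W: 4>3, X: 5>3, Y: 2>0, Z: 8>4).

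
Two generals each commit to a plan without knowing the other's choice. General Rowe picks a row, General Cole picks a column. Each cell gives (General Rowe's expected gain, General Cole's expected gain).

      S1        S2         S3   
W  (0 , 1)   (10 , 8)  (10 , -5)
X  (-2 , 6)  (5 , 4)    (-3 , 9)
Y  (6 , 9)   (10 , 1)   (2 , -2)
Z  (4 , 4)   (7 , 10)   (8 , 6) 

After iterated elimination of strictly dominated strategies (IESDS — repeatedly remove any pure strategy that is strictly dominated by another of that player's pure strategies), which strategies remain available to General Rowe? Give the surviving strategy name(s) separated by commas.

W, Y

For General Rowe, W strictly dominates X on the remaining columns (S1: 0>-2, S2: 10>5, S3: 10>-3); eliminate X.
For General Cole, S2 strictly dominates S3 on the remaining rows (W: 8>-5, Y: 1>-2, Z: 10>6); eliminate S3.
Row Z is eliminated: Y beats it against every remaining column (S1: 6>4, S2: 10>7).
Among the remaining strategies, none is strictly dominated by another pure strategy of the same player, so the elimination stops.
Surviving strategies — General Rowe: {W, Y}; General Cole: {S1, S2}.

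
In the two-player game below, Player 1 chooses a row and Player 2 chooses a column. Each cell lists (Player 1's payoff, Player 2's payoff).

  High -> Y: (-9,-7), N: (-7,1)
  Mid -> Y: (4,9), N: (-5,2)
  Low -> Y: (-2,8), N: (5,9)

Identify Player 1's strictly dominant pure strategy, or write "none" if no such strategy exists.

none

High fails to dominate Mid at Y (-9<4).
Mid fails to dominate Low at N (-5<5).
Low fails to dominate Mid at Y (-2<4).
No single strategy dominates all the others.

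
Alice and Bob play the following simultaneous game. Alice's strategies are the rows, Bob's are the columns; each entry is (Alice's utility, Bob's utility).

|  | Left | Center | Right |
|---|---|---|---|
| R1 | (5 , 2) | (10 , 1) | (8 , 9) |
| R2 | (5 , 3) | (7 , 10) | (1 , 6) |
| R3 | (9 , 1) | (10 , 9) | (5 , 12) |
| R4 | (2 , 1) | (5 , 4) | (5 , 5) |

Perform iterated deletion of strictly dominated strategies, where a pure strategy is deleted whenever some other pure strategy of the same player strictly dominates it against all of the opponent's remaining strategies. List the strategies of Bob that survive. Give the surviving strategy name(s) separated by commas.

Right

Alice's strategy R2 is strictly dominated by R3 (Left: 9>5, Center: 10>7, Right: 5>1) and is removed.
Row R4 is eliminated: R1 beats it against every remaining column (Left: 5>2, Center: 10>5, Right: 8>5).
For Bob, Right strictly dominates Left on the remaining rows (R1: 9>2, R3: 12>1); eliminate Left.
Column Center is eliminated: Right beats it against every remaining row (R1: 9>1, R3: 12>9).
Alice's strategy R3 is strictly dominated by R1 (Right: 8>5) and is removed.
Among the remaining strategies, none is strictly dominated by another pure strategy of the same player, so the elimination stops.
Surviving strategies — Alice: {R1}; Bob: {Right}.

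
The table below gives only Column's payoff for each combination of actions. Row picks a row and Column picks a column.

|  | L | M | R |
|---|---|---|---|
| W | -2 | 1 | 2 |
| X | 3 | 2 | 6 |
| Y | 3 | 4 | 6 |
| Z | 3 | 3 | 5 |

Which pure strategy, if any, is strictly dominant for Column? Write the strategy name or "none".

R

R vs L: W: 2>-2, X: 6>3, Y: 6>3, Z: 5>3.
R vs M: W: 2>1, X: 6>2, Y: 6>4, Z: 5>3.
R strictly beats every other strategy against every opponent action, so it is strictly dominant.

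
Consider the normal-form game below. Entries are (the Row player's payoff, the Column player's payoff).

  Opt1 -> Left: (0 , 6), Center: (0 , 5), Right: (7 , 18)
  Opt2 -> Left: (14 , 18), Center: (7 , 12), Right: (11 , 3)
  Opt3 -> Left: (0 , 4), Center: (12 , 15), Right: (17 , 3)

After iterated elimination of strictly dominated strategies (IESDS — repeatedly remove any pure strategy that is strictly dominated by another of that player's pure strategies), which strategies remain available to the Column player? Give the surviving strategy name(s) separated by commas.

Left, Center

Row Opt1 is eliminated: Opt2 beats it against every remaining column (Left: 14>0, Center: 7>0, Right: 11>7).
Column Right is eliminated: Left beats it against every remaining row (Opt2: 18>3, Opt3: 4>3).
Among the remaining strategies, none is strictly dominated by another pure strategy of the same player, so the elimination stops.
Surviving strategies — the Row player: {Opt2, Opt3}; the Column player: {Left, Center}.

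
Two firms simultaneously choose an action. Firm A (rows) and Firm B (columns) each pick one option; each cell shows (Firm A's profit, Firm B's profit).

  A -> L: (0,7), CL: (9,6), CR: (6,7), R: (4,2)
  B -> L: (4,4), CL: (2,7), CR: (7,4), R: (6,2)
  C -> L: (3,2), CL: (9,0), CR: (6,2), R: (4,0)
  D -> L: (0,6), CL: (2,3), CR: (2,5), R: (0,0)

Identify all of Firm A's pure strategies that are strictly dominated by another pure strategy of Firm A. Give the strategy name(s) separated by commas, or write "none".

D

Nothing dominates A: B at CL (9>2); C at CL (9=9); D at L (0=0).
Nothing dominates B: A at L (4>0); C at L (4>3); D at L (4>0).
C: no other strategy beats it everywhere (A at L (3>0); B at CL (9>2); D at L (3>0)).
D: dominated, since C does at least as well everywhere (L: 3>0, CL: 9>2, CR: 6>2, R: 4>0).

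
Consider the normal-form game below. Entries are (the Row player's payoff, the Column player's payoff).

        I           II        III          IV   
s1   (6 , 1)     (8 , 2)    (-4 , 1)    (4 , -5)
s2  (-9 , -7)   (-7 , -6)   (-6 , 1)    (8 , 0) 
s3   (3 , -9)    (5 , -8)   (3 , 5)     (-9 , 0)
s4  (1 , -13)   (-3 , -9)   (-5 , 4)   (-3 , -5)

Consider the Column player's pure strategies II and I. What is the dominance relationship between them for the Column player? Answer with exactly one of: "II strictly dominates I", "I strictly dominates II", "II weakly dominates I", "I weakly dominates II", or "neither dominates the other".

II strictly dominates I

Compare II to I across each choice by the Row player: s1: 2>1, s2: -6>-7, s3: -8>-9, s4: -9>-13.
II gives a strictly higher payoff against each choice by the Row player, so II strictly dominates I.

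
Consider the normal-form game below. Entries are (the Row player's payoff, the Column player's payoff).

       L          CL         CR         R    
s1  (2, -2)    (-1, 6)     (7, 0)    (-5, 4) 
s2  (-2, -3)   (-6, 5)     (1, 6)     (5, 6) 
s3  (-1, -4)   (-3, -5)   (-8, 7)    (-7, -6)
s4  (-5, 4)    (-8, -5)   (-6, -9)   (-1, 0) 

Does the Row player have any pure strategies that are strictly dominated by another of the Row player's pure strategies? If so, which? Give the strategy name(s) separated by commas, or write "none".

s3, s4

s1 is not dominated — it holds its own against s2 at L (2>-2); s3 at L (2>-1); s4 at L (2>-5).
Nothing dominates s2: s1 at R (5>-5); s3 at CR (1>-8); s4 at L (-2>-5).
s3 is strictly dominated by s1 (L: 2>-1, CL: -1>-3, CR: 7>-8, R: -5>-7).
s4 is strictly dominated by s2 (L: -2>-5, CL: -6>-8, CR: 1>-6, R: 5>-1).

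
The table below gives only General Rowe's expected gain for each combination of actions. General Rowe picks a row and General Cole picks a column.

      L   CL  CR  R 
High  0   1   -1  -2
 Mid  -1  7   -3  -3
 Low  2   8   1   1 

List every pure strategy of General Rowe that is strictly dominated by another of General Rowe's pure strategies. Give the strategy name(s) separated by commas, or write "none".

High is strictly dominated by Low (L: 2>0, CL: 8>1, CR: 1>-1, R: 1>-2).
Low strictly dominates Mid — L: 2>-1, CL: 8>7, CR: 1>-3, R: 1>-3.
Low: no other strategy beats it everywhere (High at L (2>0); Mid at L (2>-1)).

High, Mid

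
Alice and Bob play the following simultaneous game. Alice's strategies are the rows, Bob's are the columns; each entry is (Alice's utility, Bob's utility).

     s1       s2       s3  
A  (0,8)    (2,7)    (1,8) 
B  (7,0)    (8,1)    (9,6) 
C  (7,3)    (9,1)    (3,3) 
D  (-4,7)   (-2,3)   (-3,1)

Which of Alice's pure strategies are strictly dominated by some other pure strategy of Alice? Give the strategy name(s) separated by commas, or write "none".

A, D

B strictly dominates A — s1: 7>0, s2: 8>2, s3: 9>1.
B: no other strategy beats it everywhere (A at s1 (7>0); C at s1 (7=7); D at s1 (7>-4)).
C is not dominated — it holds its own against A at s1 (7>0); B at s1 (7=7); D at s1 (7>-4).
D: dominated, since A does at least as well everywhere (s1: 0>-4, s2: 2>-2, s3: 1>-3).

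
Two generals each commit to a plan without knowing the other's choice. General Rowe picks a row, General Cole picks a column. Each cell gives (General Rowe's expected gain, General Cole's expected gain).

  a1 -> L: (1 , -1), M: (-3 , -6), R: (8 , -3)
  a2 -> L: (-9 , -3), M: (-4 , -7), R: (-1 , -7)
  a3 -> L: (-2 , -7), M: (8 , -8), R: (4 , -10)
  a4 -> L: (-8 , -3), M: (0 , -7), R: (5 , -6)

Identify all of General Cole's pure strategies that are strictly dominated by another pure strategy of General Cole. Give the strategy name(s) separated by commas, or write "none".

Nothing dominates L: M at a1 (-1>-6); R at a1 (-1>-3).
M is strictly dominated by L (a1: -1>-6, a2: -3>-7, a3: -7>-8, a4: -3>-7).
L strictly dominates R — a1: -1>-3, a2: -3>-7, a3: -7>-10, a4: -3>-6.

M, R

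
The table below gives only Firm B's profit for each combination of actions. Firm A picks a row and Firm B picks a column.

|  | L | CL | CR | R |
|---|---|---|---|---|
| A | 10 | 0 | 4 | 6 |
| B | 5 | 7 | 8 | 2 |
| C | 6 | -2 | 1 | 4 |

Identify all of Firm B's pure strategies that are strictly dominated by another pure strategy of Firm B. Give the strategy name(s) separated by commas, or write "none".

CL, R

L is not dominated — it holds its own against CL at A (10>0); CR at A (10>4); R at A (10>6).
CR strictly dominates CL — A: 4>0, B: 8>7, C: 1>-2.
CR: no other strategy beats it everywhere (L at B (8>5); CL at A (4>0); R at B (8>2)).
L strictly dominates R — A: 10>6, B: 5>2, C: 6>4.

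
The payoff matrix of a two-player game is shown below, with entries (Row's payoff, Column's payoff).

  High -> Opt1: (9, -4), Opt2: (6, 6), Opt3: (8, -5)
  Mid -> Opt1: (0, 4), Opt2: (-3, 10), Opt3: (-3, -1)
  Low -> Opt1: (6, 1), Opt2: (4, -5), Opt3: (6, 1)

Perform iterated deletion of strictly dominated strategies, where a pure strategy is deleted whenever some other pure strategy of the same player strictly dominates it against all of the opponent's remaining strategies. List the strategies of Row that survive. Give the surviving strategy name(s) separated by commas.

Row's strategy Mid is strictly dominated by High (Opt1: 9>0, Opt2: 6>-3, Opt3: 8>-3) and is removed.
For Row, High strictly dominates Low on the remaining columns (Opt1: 9>6, Opt2: 6>4, Opt3: 8>6); eliminate Low.
Column Opt1 is eliminated: Opt2 beats it against every remaining row (High: 6>-4).
Column Opt3 is eliminated: Opt2 beats it against every remaining row (High: 6>-5).
Among the remaining strategies, none is strictly dominated by another pure strategy of the same player, so the elimination stops.
Surviving strategies — Row: {High}; Column: {Opt2}.

High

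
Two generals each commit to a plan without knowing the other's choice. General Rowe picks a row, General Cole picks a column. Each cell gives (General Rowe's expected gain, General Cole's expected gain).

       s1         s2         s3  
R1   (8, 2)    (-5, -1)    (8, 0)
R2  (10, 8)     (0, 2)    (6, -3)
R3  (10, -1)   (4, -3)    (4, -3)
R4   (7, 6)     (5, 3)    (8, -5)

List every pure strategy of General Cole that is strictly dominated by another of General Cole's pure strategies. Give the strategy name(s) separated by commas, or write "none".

s2, s3

s1: no other strategy beats it everywhere (s2 at R1 (2>-1); s3 at R1 (2>0)).
s2: dominated, since s1 does at least as well everywhere (R1: 2>-1, R2: 8>2, R3: -1>-3, R4: 6>3).
s3 is strictly dominated by s1 (R1: 2>0, R2: 8>-3, R3: -1>-3, R4: 6>-5).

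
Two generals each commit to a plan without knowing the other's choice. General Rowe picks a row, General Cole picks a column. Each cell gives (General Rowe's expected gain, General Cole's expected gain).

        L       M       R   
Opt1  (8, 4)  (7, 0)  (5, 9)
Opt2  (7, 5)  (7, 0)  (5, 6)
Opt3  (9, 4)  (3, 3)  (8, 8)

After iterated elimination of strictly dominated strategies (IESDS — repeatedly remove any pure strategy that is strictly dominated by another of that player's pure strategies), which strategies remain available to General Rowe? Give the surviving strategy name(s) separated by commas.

For General Cole, R strictly dominates L on the remaining rows (Opt1: 9>4, Opt2: 6>5, Opt3: 8>4); eliminate L.
For General Cole, R strictly dominates M on the remaining rows (Opt1: 9>0, Opt2: 6>0, Opt3: 8>3); eliminate M.
Row Opt1 is eliminated: Opt3 beats it against every remaining column (R: 8>5).
For General Rowe, Opt3 strictly dominates Opt2 on the remaining columns (R: 8>5); eliminate Opt2.
Among the remaining strategies, none is strictly dominated by another pure strategy of the same player, so the elimination stops.
Surviving strategies — General Rowe: {Opt3}; General Cole: {R}.

Opt3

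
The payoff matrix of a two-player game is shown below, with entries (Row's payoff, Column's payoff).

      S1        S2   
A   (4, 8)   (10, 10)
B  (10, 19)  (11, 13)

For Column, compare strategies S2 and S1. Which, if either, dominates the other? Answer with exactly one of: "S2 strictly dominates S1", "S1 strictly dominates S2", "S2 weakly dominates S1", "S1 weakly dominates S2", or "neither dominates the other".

neither dominates the other

Compare S2 to S1 across every action of Row: A: 10>8, B: 13<19.
S2 does better at A but worse at B; neither strategy dominates the other.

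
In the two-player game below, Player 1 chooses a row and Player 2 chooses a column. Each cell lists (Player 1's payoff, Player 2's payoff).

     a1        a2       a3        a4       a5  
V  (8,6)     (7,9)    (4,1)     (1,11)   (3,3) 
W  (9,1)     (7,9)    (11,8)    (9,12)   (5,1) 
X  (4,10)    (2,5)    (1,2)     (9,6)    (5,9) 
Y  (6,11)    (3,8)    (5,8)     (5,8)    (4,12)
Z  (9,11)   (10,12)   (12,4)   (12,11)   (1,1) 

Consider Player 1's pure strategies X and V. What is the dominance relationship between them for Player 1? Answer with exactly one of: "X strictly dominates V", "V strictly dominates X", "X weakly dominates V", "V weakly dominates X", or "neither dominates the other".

neither dominates the other

X's payoffs vs V's, by Player 2's action — a1: 4<8, a2: 2<7, a3: 1<4, a4: 9>1, a5: 5>3.
X does better at a4, a5 but worse at a1, a2, a3; neither strategy dominates the other.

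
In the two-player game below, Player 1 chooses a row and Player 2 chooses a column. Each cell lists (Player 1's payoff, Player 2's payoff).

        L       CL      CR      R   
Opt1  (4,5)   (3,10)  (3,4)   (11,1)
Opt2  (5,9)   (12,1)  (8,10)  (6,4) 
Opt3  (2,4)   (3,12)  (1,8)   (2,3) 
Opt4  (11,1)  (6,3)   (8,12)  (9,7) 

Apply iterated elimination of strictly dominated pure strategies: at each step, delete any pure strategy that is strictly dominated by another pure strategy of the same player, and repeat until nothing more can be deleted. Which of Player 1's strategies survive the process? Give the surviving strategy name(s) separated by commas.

Row Opt3 is eliminated: Opt2 beats it against every remaining column (L: 5>2, CL: 12>3, CR: 8>1, R: 6>2).
Player 2's strategy R is strictly dominated by CR (Opt1: 4>1, Opt2: 10>4, Opt4: 12>7) and is removed.
For Player 1, Opt2 strictly dominates Opt1 on the remaining columns (L: 5>4, CL: 12>3, CR: 8>3); eliminate Opt1.
Player 2's strategy L is strictly dominated by CR (Opt2: 10>9, Opt4: 12>1) and is removed.
Column CL is eliminated: CR beats it against every remaining row (Opt2: 10>1, Opt4: 12>3).
Among the remaining strategies, none is strictly dominated by another pure strategy of the same player, so the elimination stops.
Surviving strategies — Player 1: {Opt2, Opt4}; Player 2: {CR}.

Opt2, Opt4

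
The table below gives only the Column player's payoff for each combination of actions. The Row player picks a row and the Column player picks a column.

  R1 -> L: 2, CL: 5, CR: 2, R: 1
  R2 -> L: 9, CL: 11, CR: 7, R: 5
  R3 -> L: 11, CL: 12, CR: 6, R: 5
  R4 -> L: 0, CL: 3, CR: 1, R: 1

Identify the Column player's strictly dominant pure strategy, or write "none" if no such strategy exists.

CL

CL vs L: R1: 5>2, R2: 11>9, R3: 12>11, R4: 3>0.
CL vs CR: R1: 5>2, R2: 11>7, R3: 12>6, R4: 3>1.
CL vs R: R1: 5>1, R2: 11>5, R3: 12>5, R4: 3>1.
CL strictly beats every other strategy against every opponent action, so it is strictly dominant.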